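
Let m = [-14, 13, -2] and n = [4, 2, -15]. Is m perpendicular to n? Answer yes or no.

yes

m · n = (-14)·4 + 13·2 + (-2)·(-15) = -56 + 26 + 30 = 0
Zero, so the vectors are orthogonal.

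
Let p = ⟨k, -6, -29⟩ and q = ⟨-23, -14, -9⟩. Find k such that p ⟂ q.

p · q = k·(-23) + (-6)·(-14) + (-29)·(-9) = 345 - 23k
Set equal to 0: -23k = -345, so k = 15.

15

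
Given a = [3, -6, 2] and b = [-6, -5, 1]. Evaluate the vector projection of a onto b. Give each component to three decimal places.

a · b = 3·(-6) + (-6)·(-5) + 2·1 = -18 + 30 + 2 = 14
|b|² = 36 + 25 + 1 = 62
proj_b a = (14/62) · (-6, -5, 1) ≈ (-1.355, -1.129, 0.226)

(-1.355, -1.129, 0.226)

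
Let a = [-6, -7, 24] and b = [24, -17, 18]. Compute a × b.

i: (-7)·18 - 24·(-17) = -126 - (-408) = 282
j: 24·24 - (-6)·18 = 576 - (-108) = 684
k: (-6)·(-17) - (-7)·24 = 102 - (-168) = 270
a × b = (282, 684, 270)

(282, 684, 270)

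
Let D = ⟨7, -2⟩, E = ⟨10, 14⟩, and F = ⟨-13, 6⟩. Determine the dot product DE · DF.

68

DE = E − D = (3, 16)
DF = F − D = (-20, 8)
DE · DF = 3·(-20) + 16·8 = -60 + 128 = 68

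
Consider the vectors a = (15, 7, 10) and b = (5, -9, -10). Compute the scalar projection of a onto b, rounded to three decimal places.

-6.131

a · b = 15·5 + 7·(-9) + 10·(-10) = 75 - 63 - 100 = -88
|b| = √(25 + 81 + 100) = √206 ≈ 14.3527
comp_b a = -88 / √206 ≈ -6.131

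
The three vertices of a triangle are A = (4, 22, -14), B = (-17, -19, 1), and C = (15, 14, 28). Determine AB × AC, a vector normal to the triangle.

AB = (-21, -41, 15)
AC = (11, -8, 42)
i: (-41)·42 - 15·(-8) = -1722 - (-120) = -1602
j: 15·11 - (-21)·42 = 165 - (-882) = 1047
k: (-21)·(-8) - (-41)·11 = 168 - (-451) = 619
AB × AC = (-1602, 1047, 619)

(-1602, 1047, 619)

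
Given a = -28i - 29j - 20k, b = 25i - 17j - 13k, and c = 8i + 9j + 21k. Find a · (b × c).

17741

b × c:
i: (-17)·21 - (-13)·9 = -357 - (-117) = -240
j: (-13)·8 - 25·21 = -104 - 525 = -629
k: 25·9 - (-17)·8 = 225 - (-136) = 361
b × c = (-240, -629, 361)
a · (b × c) = (-28)·(-240) + (-29)·(-629) + (-20)·361 = 6720 + 18241 - 7220 = 17741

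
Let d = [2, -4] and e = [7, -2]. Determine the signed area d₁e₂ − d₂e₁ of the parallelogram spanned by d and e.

24

2·(-2) - (-4)·7 = -4 - (-28) = 24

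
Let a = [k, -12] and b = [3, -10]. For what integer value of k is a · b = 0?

a · b = k·3 + (-12)·(-10) = 120 + 3k
Set equal to 0: 3k = -120, so k = -40.

-40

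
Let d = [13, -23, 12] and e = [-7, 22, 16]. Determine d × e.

(-632, -292, 125)

i: (-23)·16 - 12·22 = -368 - 264 = -632
j: 12·(-7) - 13·16 = -84 - 208 = -292
k: 13·22 - (-23)·(-7) = 286 - 161 = 125
d × e = (-632, -292, 125)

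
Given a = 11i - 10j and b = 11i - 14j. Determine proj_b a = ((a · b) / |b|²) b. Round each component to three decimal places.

a · b = 11·11 + (-10)·(-14) = 121 + 140 = 261
|b|² = 121 + 196 = 317
proj_b a = (261/317) · (11, -14) ≈ (9.057, -11.527)

(9.057, -11.527)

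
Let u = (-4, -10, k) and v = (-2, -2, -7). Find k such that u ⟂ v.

4

u · v = (-4)·(-2) + (-10)·(-2) + k·(-7) = 28 - 7k
Set equal to 0: -7k = -28, so k = 4.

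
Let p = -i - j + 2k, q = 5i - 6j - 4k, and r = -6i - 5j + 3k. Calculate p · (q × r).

q × r:
i: (-6)·3 - (-4)·(-5) = -18 - 20 = -38
j: (-4)·(-6) - 5·3 = 24 - 15 = 9
k: 5·(-5) - (-6)·(-6) = -25 - 36 = -61
q × r = (-38, 9, -61)
p · (q × r) = (-1)·(-38) + (-1)·9 + 2·(-61) = 38 - 9 - 122 = -93

-93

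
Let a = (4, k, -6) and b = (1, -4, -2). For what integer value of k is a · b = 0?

a · b = 4·1 + k·(-4) + (-6)·(-2) = 16 - 4k
Set equal to 0: -4k = -16, so k = 4.

4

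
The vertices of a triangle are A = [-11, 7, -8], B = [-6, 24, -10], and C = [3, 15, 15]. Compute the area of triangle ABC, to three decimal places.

AB = (5, 17, -2),  AC = (14, 8, 23)
i: 17·23 - (-2)·8 = 391 - (-16) = 407
j: (-2)·14 - 5·23 = -28 - 115 = -143
k: 5·8 - 17·14 = 40 - 238 = -198
AB × AC = (407, -143, -198)
|AB × AC| = √225302 ≈ 474.6599
area = ½ · 474.6599 ≈ 237.330

237.330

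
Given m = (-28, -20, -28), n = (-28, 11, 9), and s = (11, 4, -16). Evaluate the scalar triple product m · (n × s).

n × s:
i: 11·(-16) - 9·4 = -176 - 36 = -212
j: 9·11 - (-28)·(-16) = 99 - 448 = -349
k: (-28)·4 - 11·11 = -112 - 121 = -233
n × s = (-212, -349, -233)
m · (n × s) = (-28)·(-212) + (-20)·(-349) + (-28)·(-233) = 5936 + 6980 + 6524 = 19440

19440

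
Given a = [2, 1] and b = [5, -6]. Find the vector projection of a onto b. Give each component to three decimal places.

a · b = 2·5 + 1·(-6) = 10 - 6 = 4
|b|² = 25 + 36 = 61
proj_b a = (4/61) · (5, -6) ≈ (0.328, -0.393)

(0.328, -0.393)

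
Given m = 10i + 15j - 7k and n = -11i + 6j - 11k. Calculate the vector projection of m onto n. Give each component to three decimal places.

(-2.255, 1.230, -2.255)

m · n = 10·(-11) + 15·6 + (-7)·(-11) = -110 + 90 + 77 = 57
|n|² = 121 + 36 + 121 = 278
proj_n m = (57/278) · (-11, 6, -11) ≈ (-2.255, 1.230, -2.255)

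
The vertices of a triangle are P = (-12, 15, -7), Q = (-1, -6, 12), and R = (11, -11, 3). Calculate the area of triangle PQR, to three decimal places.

PQ = (11, -21, 19),  PR = (23, -26, 10)
i: (-21)·10 - 19·(-26) = -210 - (-494) = 284
j: 19·23 - 11·10 = 437 - 110 = 327
k: 11·(-26) - (-21)·23 = -286 - (-483) = 197
PQ × PR = (284, 327, 197)
|PQ × PR| = √226394 ≈ 475.8088
area = ½ · 475.8088 ≈ 237.904

237.904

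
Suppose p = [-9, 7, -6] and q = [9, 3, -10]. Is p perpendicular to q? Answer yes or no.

p · q = (-9)·9 + 7·3 + (-6)·(-10) = -81 + 21 + 60 = 0
Zero, so the vectors are orthogonal.

yes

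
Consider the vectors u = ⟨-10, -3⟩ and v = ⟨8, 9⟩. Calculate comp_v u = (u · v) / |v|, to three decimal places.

u · v = (-10)·8 + (-3)·9 = -80 - 27 = -107
|v| = √(64 + 81) = √145 ≈ 12.0416
comp_v u = -107 / √145 ≈ -8.886

-8.886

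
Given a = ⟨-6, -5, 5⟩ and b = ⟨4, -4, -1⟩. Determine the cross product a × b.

(25, 14, 44)

i: (-5)·(-1) - 5·(-4) = 5 - (-20) = 25
j: 5·4 - (-6)·(-1) = 20 - 6 = 14
k: (-6)·(-4) - (-5)·4 = 24 - (-20) = 44
a × b = (25, 14, 44)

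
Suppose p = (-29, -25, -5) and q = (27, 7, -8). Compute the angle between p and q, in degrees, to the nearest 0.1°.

145.0

p · q = (-29)·27 + (-25)·7 + (-5)·(-8) = -783 - 175 + 40 = -918
|p|² = 841 + 625 + 25 = 1491,  |p| = √1491 ≈ 38.613469
|q|² = 729 + 49 + 64 = 842,  |q| = √842 ≈ 29.017236
cos θ = -918 / (38.613469 · 29.017236) ≈ -0.81931
θ = arccos(-0.81931) ≈ 145.0°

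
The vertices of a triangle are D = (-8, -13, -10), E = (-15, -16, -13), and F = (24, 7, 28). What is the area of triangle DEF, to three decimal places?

DE = (-7, -3, -3),  DF = (32, 20, 38)
i: (-3)·38 - (-3)·20 = -114 - (-60) = -54
j: (-3)·32 - (-7)·38 = -96 - (-266) = 170
k: (-7)·20 - (-3)·32 = -140 - (-96) = -44
DE × DF = (-54, 170, -44)
|DE × DF| = √33752 ≈ 183.7172
area = ½ · 183.7172 ≈ 91.859

91.859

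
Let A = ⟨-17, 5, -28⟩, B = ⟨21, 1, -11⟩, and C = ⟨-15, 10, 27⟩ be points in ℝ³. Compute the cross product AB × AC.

(-305, -2056, 198)

AB = (38, -4, 17)
AC = (2, 5, 55)
i: (-4)·55 - 17·5 = -220 - 85 = -305
j: 17·2 - 38·55 = 34 - 2090 = -2056
k: 38·5 - (-4)·2 = 190 - (-8) = 198
AB × AC = (-305, -2056, 198)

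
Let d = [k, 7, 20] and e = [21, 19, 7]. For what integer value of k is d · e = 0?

d · e = k·21 + 7·19 + 20·7 = 273 + 21k
Set equal to 0: 21k = -273, so k = -13.

-13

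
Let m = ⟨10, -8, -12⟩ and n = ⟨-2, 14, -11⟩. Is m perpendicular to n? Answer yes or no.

m · n = 10·(-2) + (-8)·14 + (-12)·(-11) = -20 - 112 + 132 = 0
Zero, so the vectors are orthogonal.

yes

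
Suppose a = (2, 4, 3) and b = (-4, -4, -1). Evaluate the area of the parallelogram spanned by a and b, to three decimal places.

i: 4·(-1) - 3·(-4) = -4 - (-12) = 8
j: 3·(-4) - 2·(-1) = -12 - (-2) = -10
k: 2·(-4) - 4·(-4) = -8 - (-16) = 8
a × b = (8, -10, 8)
|a × b| = √(8² + (-10)² + 8²) = √228 ≈ 15.0997

15.100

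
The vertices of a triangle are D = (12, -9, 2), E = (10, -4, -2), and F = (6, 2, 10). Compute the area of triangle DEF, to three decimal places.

DE = (-2, 5, -4),  DF = (-6, 11, 8)
i: 5·8 - (-4)·11 = 40 - (-44) = 84
j: (-4)·(-6) - (-2)·8 = 24 - (-16) = 40
k: (-2)·11 - 5·(-6) = -22 - (-30) = 8
DE × DF = (84, 40, 8)
|DE × DF| = √8720 ≈ 93.3809
area = ½ · 93.3809 ≈ 46.690

46.690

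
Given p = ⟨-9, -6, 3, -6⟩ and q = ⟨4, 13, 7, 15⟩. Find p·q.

-183

p · q = (-9)·4 + (-6)·13 + 3·7 + (-6)·15 = -36 - 78 + 21 - 90 = -183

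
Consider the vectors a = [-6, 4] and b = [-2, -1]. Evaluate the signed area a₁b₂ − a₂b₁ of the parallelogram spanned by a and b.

(-6)·(-1) - 4·(-2) = 6 - (-8) = 14

14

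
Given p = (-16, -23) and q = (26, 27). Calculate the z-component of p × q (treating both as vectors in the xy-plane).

(-16)·27 - (-23)·26 = -432 - (-598) = 166

166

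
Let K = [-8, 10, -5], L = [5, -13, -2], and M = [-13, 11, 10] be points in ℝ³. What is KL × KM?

KL = (13, -23, 3)
KM = (-5, 1, 15)
i: (-23)·15 - 3·1 = -345 - 3 = -348
j: 3·(-5) - 13·15 = -15 - 195 = -210
k: 13·1 - (-23)·(-5) = 13 - 115 = -102
KL × KM = (-348, -210, -102)

(-348, -210, -102)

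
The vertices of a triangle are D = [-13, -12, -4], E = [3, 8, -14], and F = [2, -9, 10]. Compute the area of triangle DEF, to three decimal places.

273.624

DE = (16, 20, -10),  DF = (15, 3, 14)
i: 20·14 - (-10)·3 = 280 - (-30) = 310
j: (-10)·15 - 16·14 = -150 - 224 = -374
k: 16·3 - 20·15 = 48 - 300 = -252
DE × DF = (310, -374, -252)
|DE × DF| = √299480 ≈ 547.2477
area = ½ · 547.2477 ≈ 273.624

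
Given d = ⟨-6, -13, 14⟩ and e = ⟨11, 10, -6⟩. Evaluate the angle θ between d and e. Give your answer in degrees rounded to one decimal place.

150.7

d · e = (-6)·11 + (-13)·10 + 14·(-6) = -66 - 130 - 84 = -280
|d|² = 36 + 169 + 196 = 401,  |d| = √401 ≈ 20.024984
|e|² = 121 + 100 + 36 = 257,  |e| = √257 ≈ 16.031220
cos θ = -280 / (20.024984 · 16.031220) ≈ -0.87221
θ = arccos(-0.87221) ≈ 150.7°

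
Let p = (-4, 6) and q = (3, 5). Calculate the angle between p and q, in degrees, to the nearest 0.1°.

p · q = (-4)·3 + 6·5 = -12 + 30 = 18
|p|² = 16 + 36 = 52,  |p| = √52 ≈ 7.211103
|q|² = 9 + 25 = 34,  |q| = √34 ≈ 5.830952
cos θ = 18 / (7.211103 · 5.830952) ≈ 0.42809
θ = arccos(0.42809) ≈ 64.7°

64.7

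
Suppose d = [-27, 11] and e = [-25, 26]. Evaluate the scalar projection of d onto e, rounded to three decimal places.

26.643

d · e = (-27)·(-25) + 11·26 = 675 + 286 = 961
|e| = √(625 + 676) = √1301 ≈ 36.0694
comp_e d = 961 / √1301 ≈ 26.643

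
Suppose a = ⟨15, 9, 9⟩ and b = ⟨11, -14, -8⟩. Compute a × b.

i: 9·(-8) - 9·(-14) = -72 - (-126) = 54
j: 9·11 - 15·(-8) = 99 - (-120) = 219
k: 15·(-14) - 9·11 = -210 - 99 = -309
a × b = (54, 219, -309)

(54, 219, -309)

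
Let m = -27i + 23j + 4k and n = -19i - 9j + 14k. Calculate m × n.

i: 23·14 - 4·(-9) = 322 - (-36) = 358
j: 4·(-19) - (-27)·14 = -76 - (-378) = 302
k: (-27)·(-9) - 23·(-19) = 243 - (-437) = 680
m × n = (358, 302, 680)

(358, 302, 680)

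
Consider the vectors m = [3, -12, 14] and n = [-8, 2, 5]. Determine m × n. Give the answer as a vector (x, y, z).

(-88, -127, -90)

i: (-12)·5 - 14·2 = -60 - 28 = -88
j: 14·(-8) - 3·5 = -112 - 15 = -127
k: 3·2 - (-12)·(-8) = 6 - 96 = -90
m × n = (-88, -127, -90)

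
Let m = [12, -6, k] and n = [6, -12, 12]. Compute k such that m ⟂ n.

-12

m · n = 12·6 + (-6)·(-12) + k·12 = 144 + 12k
Set equal to 0: 12k = -144, so k = -12.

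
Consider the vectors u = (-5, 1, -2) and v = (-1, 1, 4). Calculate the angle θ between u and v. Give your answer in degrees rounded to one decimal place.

94.9

u · v = (-5)·(-1) + 1·1 + (-2)·4 = 5 + 1 - 8 = -2
|u|² = 25 + 1 + 4 = 30,  |u| = √30 ≈ 5.477226
|v|² = 1 + 1 + 16 = 18,  |v| = √18 ≈ 4.242641
cos θ = -2 / (5.477226 · 4.242641) ≈ -0.08607
θ = arccos(-0.08607) ≈ 94.9°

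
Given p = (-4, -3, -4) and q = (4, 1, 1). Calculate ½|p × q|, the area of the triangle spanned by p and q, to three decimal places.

i: (-3)·1 - (-4)·1 = -3 - (-4) = 1
j: (-4)·4 - (-4)·1 = -16 - (-4) = -12
k: (-4)·1 - (-3)·4 = -4 - (-12) = 8
p × q = (1, -12, 8)
|p × q| = √(1² + (-12)² + 8²) = √209 ≈ 14.4568
area = ½ · 14.4568 ≈ 7.228

7.228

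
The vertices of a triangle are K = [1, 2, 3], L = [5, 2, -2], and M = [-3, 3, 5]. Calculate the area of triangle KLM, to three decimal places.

6.801

KL = (4, 0, -5),  KM = (-4, 1, 2)
i: 0·2 - (-5)·1 = 0 - (-5) = 5
j: (-5)·(-4) - 4·2 = 20 - 8 = 12
k: 4·1 - 0·(-4) = 4 - 0 = 4
KL × KM = (5, 12, 4)
|KL × KM| = √185 ≈ 13.6015
area = ½ · 13.6015 ≈ 6.801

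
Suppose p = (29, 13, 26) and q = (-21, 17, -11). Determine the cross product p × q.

i: 13·(-11) - 26·17 = -143 - 442 = -585
j: 26·(-21) - 29·(-11) = -546 - (-319) = -227
k: 29·17 - 13·(-21) = 493 - (-273) = 766
p × q = (-585, -227, 766)

(-585, -227, 766)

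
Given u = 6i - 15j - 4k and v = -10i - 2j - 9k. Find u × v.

(127, 94, -162)

i: (-15)·(-9) - (-4)·(-2) = 135 - 8 = 127
j: (-4)·(-10) - 6·(-9) = 40 - (-54) = 94
k: 6·(-2) - (-15)·(-10) = -12 - 150 = -162
u × v = (127, 94, -162)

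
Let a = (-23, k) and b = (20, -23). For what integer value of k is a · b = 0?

-20

a · b = (-23)·20 + k·(-23) = -460 - 23k
Set equal to 0: -23k = 460, so k = -20.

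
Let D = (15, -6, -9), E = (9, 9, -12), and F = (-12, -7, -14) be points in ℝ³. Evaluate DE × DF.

DE = (-6, 15, -3)
DF = (-27, -1, -5)
i: 15·(-5) - (-3)·(-1) = -75 - 3 = -78
j: (-3)·(-27) - (-6)·(-5) = 81 - 30 = 51
k: (-6)·(-1) - 15·(-27) = 6 - (-405) = 411
DE × DF = (-78, 51, 411)

(-78, 51, 411)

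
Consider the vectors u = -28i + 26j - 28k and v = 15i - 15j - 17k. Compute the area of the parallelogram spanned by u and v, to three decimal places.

i: 26·(-17) - (-28)·(-15) = -442 - 420 = -862
j: (-28)·15 - (-28)·(-17) = -420 - 476 = -896
k: (-28)·(-15) - 26·15 = 420 - 390 = 30
u × v = (-862, -896, 30)
|u × v| = √((-862)² + (-896)² + 30²) = √1546760 ≈ 1243.6881

1243.688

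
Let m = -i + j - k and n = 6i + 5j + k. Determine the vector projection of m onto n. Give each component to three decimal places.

m · n = (-1)·6 + 1·5 + (-1)·1 = -6 + 5 - 1 = -2
|n|² = 36 + 25 + 1 = 62
proj_n m = (-2/62) · (6, 5, 1) ≈ (-0.194, -0.161, -0.032)

(-0.194, -0.161, -0.032)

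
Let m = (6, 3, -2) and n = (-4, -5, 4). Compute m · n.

m · n = 6·(-4) + 3·(-5) + (-2)·4 = -24 - 15 - 8 = -47

-47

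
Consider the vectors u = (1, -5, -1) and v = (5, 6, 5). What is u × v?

(-19, -10, 31)

i: (-5)·5 - (-1)·6 = -25 - (-6) = -19
j: (-1)·5 - 1·5 = -5 - 5 = -10
k: 1·6 - (-5)·5 = 6 - (-25) = 31
u × v = (-19, -10, 31)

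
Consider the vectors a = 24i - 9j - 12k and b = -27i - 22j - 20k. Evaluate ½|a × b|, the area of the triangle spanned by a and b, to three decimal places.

i: (-9)·(-20) - (-12)·(-22) = 180 - 264 = -84
j: (-12)·(-27) - 24·(-20) = 324 - (-480) = 804
k: 24·(-22) - (-9)·(-27) = -528 - 243 = -771
a × b = (-84, 804, -771)
|a × b| = √((-84)² + 804² + (-771)²) = √1247913 ≈ 1117.1003
area = ½ · 1117.1003 ≈ 558.550

558.550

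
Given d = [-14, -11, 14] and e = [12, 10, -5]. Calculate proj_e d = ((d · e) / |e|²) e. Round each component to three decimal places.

d · e = (-14)·12 + (-11)·10 + 14·(-5) = -168 - 110 - 70 = -348
|e|² = 144 + 100 + 25 = 269
proj_e d = (-348/269) · (12, 10, -5) ≈ (-15.524, -12.937, 6.468)

(-15.524, -12.937, 6.468)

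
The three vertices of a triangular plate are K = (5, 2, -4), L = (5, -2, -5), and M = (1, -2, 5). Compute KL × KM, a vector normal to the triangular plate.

(-40, 4, -16)

KL = (0, -4, -1)
KM = (-4, -4, 9)
i: (-4)·9 - (-1)·(-4) = -36 - 4 = -40
j: (-1)·(-4) - 0·9 = 4 - 0 = 4
k: 0·(-4) - (-4)·(-4) = 0 - 16 = -16
KL × KM = (-40, 4, -16)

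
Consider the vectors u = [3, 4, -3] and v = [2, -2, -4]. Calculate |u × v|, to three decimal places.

i: 4·(-4) - (-3)·(-2) = -16 - 6 = -22
j: (-3)·2 - 3·(-4) = -6 - (-12) = 6
k: 3·(-2) - 4·2 = -6 - 8 = -14
u × v = (-22, 6, -14)
|u × v| = √((-22)² + 6² + (-14)²) = √716 ≈ 26.7582

26.758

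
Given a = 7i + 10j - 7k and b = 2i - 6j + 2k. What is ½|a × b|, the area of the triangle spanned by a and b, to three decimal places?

35.749

i: 10·2 - (-7)·(-6) = 20 - 42 = -22
j: (-7)·2 - 7·2 = -14 - 14 = -28
k: 7·(-6) - 10·2 = -42 - 20 = -62
a × b = (-22, -28, -62)
|a × b| = √((-22)² + (-28)² + (-62)²) = √5112 ≈ 71.4983
area = ½ · 71.4983 ≈ 35.749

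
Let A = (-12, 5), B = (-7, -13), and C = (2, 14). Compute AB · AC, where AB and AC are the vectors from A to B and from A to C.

AB = B − A = (5, -18)
AC = C − A = (14, 9)
AB · AC = 5·14 + (-18)·9 = 70 - 162 = -92

-92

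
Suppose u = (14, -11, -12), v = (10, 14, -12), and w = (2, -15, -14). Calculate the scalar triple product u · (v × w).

v × w:
i: 14·(-14) - (-12)·(-15) = -196 - 180 = -376
j: (-12)·2 - 10·(-14) = -24 - (-140) = 116
k: 10·(-15) - 14·2 = -150 - 28 = -178
v × w = (-376, 116, -178)
u · (v × w) = 14·(-376) + (-11)·116 + (-12)·(-178) = -5264 - 1276 + 2136 = -4404

-4404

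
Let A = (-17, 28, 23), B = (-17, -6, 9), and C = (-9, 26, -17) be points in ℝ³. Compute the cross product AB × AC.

AB = (0, -34, -14)
AC = (8, -2, -40)
i: (-34)·(-40) - (-14)·(-2) = 1360 - 28 = 1332
j: (-14)·8 - 0·(-40) = -112 - 0 = -112
k: 0·(-2) - (-34)·8 = 0 - (-272) = 272
AB × AC = (1332, -112, 272)

(1332, -112, 272)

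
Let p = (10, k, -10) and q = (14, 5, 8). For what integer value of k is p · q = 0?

-12

p · q = 10·14 + k·5 + (-10)·8 = 60 + 5k
Set equal to 0: 5k = -60, so k = -12.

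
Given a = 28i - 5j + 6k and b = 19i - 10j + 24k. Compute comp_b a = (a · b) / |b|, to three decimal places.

a · b = 28·19 + (-5)·(-10) + 6·24 = 532 + 50 + 144 = 726
|b| = √(361 + 100 + 576) = √1037 ≈ 32.2025
comp_b a = 726 / √1037 ≈ 22.545

22.545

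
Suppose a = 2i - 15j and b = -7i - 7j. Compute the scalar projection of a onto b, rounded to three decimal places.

a · b = 2·(-7) + (-15)·(-7) = -14 + 105 = 91
|b| = √(49 + 49) = √98 ≈ 9.8995
comp_b a = 91 / √98 ≈ 9.192

9.192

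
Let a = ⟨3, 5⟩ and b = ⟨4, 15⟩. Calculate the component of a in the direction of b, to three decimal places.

5.604

a · b = 3·4 + 5·15 = 12 + 75 = 87
|b| = √(16 + 225) = √241 ≈ 15.5242
comp_b a = 87 / √241 ≈ 5.604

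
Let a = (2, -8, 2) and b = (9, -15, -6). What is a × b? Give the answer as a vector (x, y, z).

(78, 30, 42)

i: (-8)·(-6) - 2·(-15) = 48 - (-30) = 78
j: 2·9 - 2·(-6) = 18 - (-12) = 30
k: 2·(-15) - (-8)·9 = -30 - (-72) = 42
a × b = (78, 30, 42)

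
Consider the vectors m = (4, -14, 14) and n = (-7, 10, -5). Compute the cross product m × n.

(-70, -78, -58)

i: (-14)·(-5) - 14·10 = 70 - 140 = -70
j: 14·(-7) - 4·(-5) = -98 - (-20) = -78
k: 4·10 - (-14)·(-7) = 40 - 98 = -58
m × n = (-70, -78, -58)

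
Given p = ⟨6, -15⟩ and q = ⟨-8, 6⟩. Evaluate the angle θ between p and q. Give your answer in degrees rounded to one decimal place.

p · q = 6·(-8) + (-15)·6 = -48 - 90 = -138
|p|² = 36 + 225 = 261,  |p| = √261 ≈ 16.155494
|q|² = 64 + 36 = 100,  |q| = √100 ≈ 10.000000
cos θ = -138 / (16.155494 · 10.000000) ≈ -0.85420
θ = arccos(-0.85420) ≈ 148.7°

148.7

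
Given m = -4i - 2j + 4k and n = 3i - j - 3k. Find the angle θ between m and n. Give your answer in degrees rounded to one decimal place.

m · n = (-4)·3 + (-2)·(-1) + 4·(-3) = -12 + 2 - 12 = -22
|m|² = 16 + 4 + 16 = 36,  |m| = √36 ≈ 6.000000
|n|² = 9 + 1 + 9 = 19,  |n| = √19 ≈ 4.358899
cos θ = -22 / (6.000000 · 4.358899) ≈ -0.84119
θ = arccos(-0.84119) ≈ 147.3°

147.3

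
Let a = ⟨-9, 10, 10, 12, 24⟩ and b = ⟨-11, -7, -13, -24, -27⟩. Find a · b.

a · b = (-9)·(-11) + 10·(-7) + 10·(-13) + 12·(-24) + 24·(-27) = 99 - 70 - 130 - 288 - 648 = -1037

-1037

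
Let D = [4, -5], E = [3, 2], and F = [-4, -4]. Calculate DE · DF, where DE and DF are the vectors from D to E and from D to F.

15

DE = E − D = (-1, 7)
DF = F − D = (-8, 1)
DE · DF = (-1)·(-8) + 7·1 = 8 + 7 = 15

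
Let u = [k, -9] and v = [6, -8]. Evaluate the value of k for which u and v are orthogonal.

u · v = k·6 + (-9)·(-8) = 72 + 6k
Set equal to 0: 6k = -72, so k = -12.

-12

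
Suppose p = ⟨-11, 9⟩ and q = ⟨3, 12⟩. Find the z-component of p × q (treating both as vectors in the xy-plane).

(-11)·12 - 9·3 = -132 - 27 = -159

-159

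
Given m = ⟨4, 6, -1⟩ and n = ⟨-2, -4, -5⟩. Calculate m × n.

(-34, 22, -4)

i: 6·(-5) - (-1)·(-4) = -30 - 4 = -34
j: (-1)·(-2) - 4·(-5) = 2 - (-20) = 22
k: 4·(-4) - 6·(-2) = -16 - (-12) = -4
m × n = (-34, 22, -4)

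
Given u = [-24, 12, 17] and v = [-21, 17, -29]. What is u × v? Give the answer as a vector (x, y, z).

(-637, -1053, -156)

i: 12·(-29) - 17·17 = -348 - 289 = -637
j: 17·(-21) - (-24)·(-29) = -357 - 696 = -1053
k: (-24)·17 - 12·(-21) = -408 - (-252) = -156
u × v = (-637, -1053, -156)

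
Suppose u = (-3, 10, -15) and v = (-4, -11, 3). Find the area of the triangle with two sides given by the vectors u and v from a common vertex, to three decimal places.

84.135

i: 10·3 - (-15)·(-11) = 30 - 165 = -135
j: (-15)·(-4) - (-3)·3 = 60 - (-9) = 69
k: (-3)·(-11) - 10·(-4) = 33 - (-40) = 73
u × v = (-135, 69, 73)
|u × v| = √((-135)² + 69² + 73²) = √28315 ≈ 168.2706
area = ½ · 168.2706 ≈ 84.135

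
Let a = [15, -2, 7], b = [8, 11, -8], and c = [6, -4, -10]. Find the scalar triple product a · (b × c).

-2880

b × c:
i: 11·(-10) - (-8)·(-4) = -110 - 32 = -142
j: (-8)·6 - 8·(-10) = -48 - (-80) = 32
k: 8·(-4) - 11·6 = -32 - 66 = -98
b × c = (-142, 32, -98)
a · (b × c) = 15·(-142) + (-2)·32 + 7·(-98) = -2130 - 64 - 686 = -2880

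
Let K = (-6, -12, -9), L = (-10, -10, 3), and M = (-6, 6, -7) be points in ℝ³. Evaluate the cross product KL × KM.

KL = (-4, 2, 12)
KM = (0, 18, 2)
i: 2·2 - 12·18 = 4 - 216 = -212
j: 12·0 - (-4)·2 = 0 - (-8) = 8
k: (-4)·18 - 2·0 = -72 - 0 = -72
KL × KM = (-212, 8, -72)

(-212, 8, -72)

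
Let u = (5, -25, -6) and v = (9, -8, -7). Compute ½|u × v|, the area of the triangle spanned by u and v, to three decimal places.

112.600

i: (-25)·(-7) - (-6)·(-8) = 175 - 48 = 127
j: (-6)·9 - 5·(-7) = -54 - (-35) = -19
k: 5·(-8) - (-25)·9 = -40 - (-225) = 185
u × v = (127, -19, 185)
|u × v| = √(127² + (-19)² + 185²) = √50715 ≈ 225.1999
area = ½ · 225.1999 ≈ 112.600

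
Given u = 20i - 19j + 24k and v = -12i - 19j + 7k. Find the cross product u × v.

(323, -428, -608)

i: (-19)·7 - 24·(-19) = -133 - (-456) = 323
j: 24·(-12) - 20·7 = -288 - 140 = -428
k: 20·(-19) - (-19)·(-12) = -380 - 228 = -608
u × v = (323, -428, -608)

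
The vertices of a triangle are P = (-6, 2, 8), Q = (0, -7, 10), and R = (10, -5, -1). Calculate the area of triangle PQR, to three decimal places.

PQ = (6, -9, 2),  PR = (16, -7, -9)
i: (-9)·(-9) - 2·(-7) = 81 - (-14) = 95
j: 2·16 - 6·(-9) = 32 - (-54) = 86
k: 6·(-7) - (-9)·16 = -42 - (-144) = 102
PQ × PR = (95, 86, 102)
|PQ × PR| = √26825 ≈ 163.7834
area = ½ · 163.7834 ≈ 81.892

81.892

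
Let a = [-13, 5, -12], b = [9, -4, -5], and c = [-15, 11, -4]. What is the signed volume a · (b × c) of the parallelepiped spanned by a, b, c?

b × c:
i: (-4)·(-4) - (-5)·11 = 16 - (-55) = 71
j: (-5)·(-15) - 9·(-4) = 75 - (-36) = 111
k: 9·11 - (-4)·(-15) = 99 - 60 = 39
b × c = (71, 111, 39)
a · (b × c) = (-13)·71 + 5·111 + (-12)·39 = -923 + 555 - 468 = -836

-836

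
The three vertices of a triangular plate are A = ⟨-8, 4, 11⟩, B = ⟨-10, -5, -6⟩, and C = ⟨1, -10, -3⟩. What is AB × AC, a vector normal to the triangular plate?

(-112, -181, 109)

AB = (-2, -9, -17)
AC = (9, -14, -14)
i: (-9)·(-14) - (-17)·(-14) = 126 - 238 = -112
j: (-17)·9 - (-2)·(-14) = -153 - 28 = -181
k: (-2)·(-14) - (-9)·9 = 28 - (-81) = 109
AB × AC = (-112, -181, 109)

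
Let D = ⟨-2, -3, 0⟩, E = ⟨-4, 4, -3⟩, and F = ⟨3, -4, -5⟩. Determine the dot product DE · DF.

-2

DE = E − D = (-2, 7, -3)
DF = F − D = (5, -1, -5)
DE · DF = (-2)·5 + 7·(-1) + (-3)·(-5) = -10 - 7 + 15 = -2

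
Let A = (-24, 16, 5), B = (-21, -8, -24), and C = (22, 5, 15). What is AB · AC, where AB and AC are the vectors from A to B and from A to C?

AB = B − A = (3, -24, -29)
AC = C − A = (46, -11, 10)
AB · AC = 3·46 + (-24)·(-11) + (-29)·10 = 138 + 264 - 290 = 112

112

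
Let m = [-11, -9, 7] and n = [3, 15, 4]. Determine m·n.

m · n = (-11)·3 + (-9)·15 + 7·4 = -33 - 135 + 28 = -140

-140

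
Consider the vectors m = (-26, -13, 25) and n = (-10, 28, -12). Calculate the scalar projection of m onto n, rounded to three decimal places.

-12.600

m · n = (-26)·(-10) + (-13)·28 + 25·(-12) = 260 - 364 - 300 = -404
|n| = √(100 + 784 + 144) = √1028 ≈ 32.0624
comp_n m = -404 / √1028 ≈ -12.600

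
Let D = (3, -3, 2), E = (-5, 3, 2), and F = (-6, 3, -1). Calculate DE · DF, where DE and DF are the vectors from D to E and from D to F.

DE = E − D = (-8, 6, 0)
DF = F − D = (-9, 6, -3)
DE · DF = (-8)·(-9) + 6·6 + 0·(-3) = 72 + 36 + 0 = 108

108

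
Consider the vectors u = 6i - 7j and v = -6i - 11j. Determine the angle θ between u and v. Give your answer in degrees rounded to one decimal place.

u · v = 6·(-6) + (-7)·(-11) = -36 + 77 = 41
|u|² = 36 + 49 = 85,  |u| = √85 ≈ 9.219544
|v|² = 36 + 121 = 157,  |v| = √157 ≈ 12.529964
cos θ = 41 / (9.219544 · 12.529964) ≈ 0.35492
θ = arccos(0.35492) ≈ 69.2°

69.2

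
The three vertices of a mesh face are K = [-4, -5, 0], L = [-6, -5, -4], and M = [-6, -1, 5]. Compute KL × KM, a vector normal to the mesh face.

(16, 18, -8)

KL = (-2, 0, -4)
KM = (-2, 4, 5)
i: 0·5 - (-4)·4 = 0 - (-16) = 16
j: (-4)·(-2) - (-2)·5 = 8 - (-10) = 18
k: (-2)·4 - 0·(-2) = -8 - 0 = -8
KL × KM = (16, 18, -8)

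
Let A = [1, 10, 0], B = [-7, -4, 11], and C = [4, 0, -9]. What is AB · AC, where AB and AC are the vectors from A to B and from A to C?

17

AB = B − A = (-8, -14, 11)
AC = C − A = (3, -10, -9)
AB · AC = (-8)·3 + (-14)·(-10) + 11·(-9) = -24 + 140 - 99 = 17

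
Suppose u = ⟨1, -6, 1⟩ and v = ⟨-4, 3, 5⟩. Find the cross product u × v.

(-33, -9, -21)

i: (-6)·5 - 1·3 = -30 - 3 = -33
j: 1·(-4) - 1·5 = -4 - 5 = -9
k: 1·3 - (-6)·(-4) = 3 - 24 = -21
u × v = (-33, -9, -21)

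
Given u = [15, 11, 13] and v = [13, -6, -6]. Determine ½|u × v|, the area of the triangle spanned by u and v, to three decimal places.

174.294

i: 11·(-6) - 13·(-6) = -66 - (-78) = 12
j: 13·13 - 15·(-6) = 169 - (-90) = 259
k: 15·(-6) - 11·13 = -90 - 143 = -233
u × v = (12, 259, -233)
|u × v| = √(12² + 259² + (-233)²) = √121514 ≈ 348.5886
area = ½ · 348.5886 ≈ 174.294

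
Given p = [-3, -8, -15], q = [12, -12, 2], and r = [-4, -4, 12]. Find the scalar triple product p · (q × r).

3064

q × r:
i: (-12)·12 - 2·(-4) = -144 - (-8) = -136
j: 2·(-4) - 12·12 = -8 - 144 = -152
k: 12·(-4) - (-12)·(-4) = -48 - 48 = -96
q × r = (-136, -152, -96)
p · (q × r) = (-3)·(-136) + (-8)·(-152) + (-15)·(-96) = 408 + 1216 + 1440 = 3064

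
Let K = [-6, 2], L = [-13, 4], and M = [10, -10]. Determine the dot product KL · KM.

-136

KL = L − K = (-7, 2)
KM = M − K = (16, -12)
KL · KM = (-7)·16 + 2·(-12) = -112 - 24 = -136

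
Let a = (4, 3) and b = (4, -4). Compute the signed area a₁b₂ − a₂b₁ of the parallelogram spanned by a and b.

-28

4·(-4) - 3·4 = -16 - 12 = -28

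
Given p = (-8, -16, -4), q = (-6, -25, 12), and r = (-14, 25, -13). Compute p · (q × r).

q × r:
i: (-25)·(-13) - 12·25 = 325 - 300 = 25
j: 12·(-14) - (-6)·(-13) = -168 - 78 = -246
k: (-6)·25 - (-25)·(-14) = -150 - 350 = -500
q × r = (25, -246, -500)
p · (q × r) = (-8)·25 + (-16)·(-246) + (-4)·(-500) = -200 + 3936 + 2000 = 5736

5736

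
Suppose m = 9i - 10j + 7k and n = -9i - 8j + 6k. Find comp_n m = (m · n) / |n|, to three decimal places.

m · n = 9·(-9) + (-10)·(-8) + 7·6 = -81 + 80 + 42 = 41
|n| = √(81 + 64 + 36) = √181 ≈ 13.4536
comp_n m = 41 / √181 ≈ 3.048

3.048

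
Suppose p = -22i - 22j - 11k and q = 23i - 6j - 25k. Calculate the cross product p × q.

i: (-22)·(-25) - (-11)·(-6) = 550 - 66 = 484
j: (-11)·23 - (-22)·(-25) = -253 - 550 = -803
k: (-22)·(-6) - (-22)·23 = 132 - (-506) = 638
p × q = (484, -803, 638)

(484, -803, 638)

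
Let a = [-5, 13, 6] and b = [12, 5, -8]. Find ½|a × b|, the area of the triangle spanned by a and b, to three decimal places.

113.733

i: 13·(-8) - 6·5 = -104 - 30 = -134
j: 6·12 - (-5)·(-8) = 72 - 40 = 32
k: (-5)·5 - 13·12 = -25 - 156 = -181
a × b = (-134, 32, -181)
|a × b| = √((-134)² + 32² + (-181)²) = √51741 ≈ 227.4665
area = ½ · 227.4665 ≈ 113.733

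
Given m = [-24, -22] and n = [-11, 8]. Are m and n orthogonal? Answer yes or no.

no

m · n = (-24)·(-11) + (-22)·8 = 264 - 176 = 88
Nonzero, so the vectors are not orthogonal.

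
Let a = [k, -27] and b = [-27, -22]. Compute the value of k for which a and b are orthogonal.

a · b = k·(-27) + (-27)·(-22) = 594 - 27k
Set equal to 0: -27k = -594, so k = 22.

22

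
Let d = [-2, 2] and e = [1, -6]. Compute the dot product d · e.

d · e = (-2)·1 + 2·(-6) = -2 - 12 = -14

-14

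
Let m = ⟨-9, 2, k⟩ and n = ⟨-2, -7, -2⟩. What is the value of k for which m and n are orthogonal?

2

m · n = (-9)·(-2) + 2·(-7) + k·(-2) = 4 - 2k
Set equal to 0: -2k = -4, so k = 2.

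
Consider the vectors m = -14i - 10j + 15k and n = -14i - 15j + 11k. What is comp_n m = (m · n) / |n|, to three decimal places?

21.949

m · n = (-14)·(-14) + (-10)·(-15) + 15·11 = 196 + 150 + 165 = 511
|n| = √(196 + 225 + 121) = √542 ≈ 23.2809
comp_n m = 511 / √542 ≈ 21.949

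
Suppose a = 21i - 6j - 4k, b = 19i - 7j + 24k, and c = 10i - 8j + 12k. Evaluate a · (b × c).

b × c:
i: (-7)·12 - 24·(-8) = -84 - (-192) = 108
j: 24·10 - 19·12 = 240 - 228 = 12
k: 19·(-8) - (-7)·10 = -152 - (-70) = -82
b × c = (108, 12, -82)
a · (b × c) = 21·108 + (-6)·12 + (-4)·(-82) = 2268 - 72 + 328 = 2524

2524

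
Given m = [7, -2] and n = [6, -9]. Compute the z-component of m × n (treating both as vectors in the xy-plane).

-51

7·(-9) - (-2)·6 = -63 - (-12) = -51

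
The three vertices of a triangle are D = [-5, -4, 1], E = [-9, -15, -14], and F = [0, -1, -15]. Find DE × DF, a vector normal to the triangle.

DE = (-4, -11, -15)
DF = (5, 3, -16)
i: (-11)·(-16) - (-15)·3 = 176 - (-45) = 221
j: (-15)·5 - (-4)·(-16) = -75 - 64 = -139
k: (-4)·3 - (-11)·5 = -12 - (-55) = 43
DE × DF = (221, -139, 43)

(221, -139, 43)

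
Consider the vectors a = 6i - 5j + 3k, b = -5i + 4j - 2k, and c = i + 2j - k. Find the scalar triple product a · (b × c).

-7

b × c:
i: 4·(-1) - (-2)·2 = -4 - (-4) = 0
j: (-2)·1 - (-5)·(-1) = -2 - 5 = -7
k: (-5)·2 - 4·1 = -10 - 4 = -14
b × c = (0, -7, -14)
a · (b × c) = 6·0 + (-5)·(-7) + 3·(-14) = 0 + 35 - 42 = -7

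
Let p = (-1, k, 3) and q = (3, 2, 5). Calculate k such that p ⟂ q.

-6

p · q = (-1)·3 + k·2 + 3·5 = 12 + 2k
Set equal to 0: 2k = -12, so k = -6.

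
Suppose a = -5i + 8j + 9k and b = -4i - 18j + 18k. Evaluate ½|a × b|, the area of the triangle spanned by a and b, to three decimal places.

i: 8·18 - 9·(-18) = 144 - (-162) = 306
j: 9·(-4) - (-5)·18 = -36 - (-90) = 54
k: (-5)·(-18) - 8·(-4) = 90 - (-32) = 122
a × b = (306, 54, 122)
|a × b| = √(306² + 54² + 122²) = √111436 ≈ 333.8203
area = ½ · 333.8203 ≈ 166.910

166.910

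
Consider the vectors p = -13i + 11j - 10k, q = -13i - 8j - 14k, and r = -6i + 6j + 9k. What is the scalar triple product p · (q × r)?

3315

q × r:
i: (-8)·9 - (-14)·6 = -72 - (-84) = 12
j: (-14)·(-6) - (-13)·9 = 84 - (-117) = 201
k: (-13)·6 - (-8)·(-6) = -78 - 48 = -126
q × r = (12, 201, -126)
p · (q × r) = (-13)·12 + 11·201 + (-10)·(-126) = -156 + 2211 + 1260 = 3315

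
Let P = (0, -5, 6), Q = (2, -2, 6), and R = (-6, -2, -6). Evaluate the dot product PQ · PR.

PQ = Q − P = (2, 3, 0)
PR = R − P = (-6, 3, -12)
PQ · PR = 2·(-6) + 3·3 + 0·(-12) = -12 + 9 + 0 = -3

-3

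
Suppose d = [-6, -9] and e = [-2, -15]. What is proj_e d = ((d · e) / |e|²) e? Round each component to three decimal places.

d · e = (-6)·(-2) + (-9)·(-15) = 12 + 135 = 147
|e|² = 4 + 225 = 229
proj_e d = (147/229) · (-2, -15) ≈ (-1.284, -9.629)

(-1.284, -9.629)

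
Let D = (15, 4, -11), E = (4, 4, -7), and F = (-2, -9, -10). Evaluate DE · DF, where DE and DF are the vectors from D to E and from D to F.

DE = E − D = (-11, 0, 4)
DF = F − D = (-17, -13, 1)
DE · DF = (-11)·(-17) + 0·(-13) + 4·1 = 187 + 0 + 4 = 191

191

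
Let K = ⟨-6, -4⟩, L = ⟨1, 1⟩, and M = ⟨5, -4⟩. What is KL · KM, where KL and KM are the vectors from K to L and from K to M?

KL = L − K = (7, 5)
KM = M − K = (11, 0)
KL · KM = 7·11 + 5·0 = 77 + 0 = 77

77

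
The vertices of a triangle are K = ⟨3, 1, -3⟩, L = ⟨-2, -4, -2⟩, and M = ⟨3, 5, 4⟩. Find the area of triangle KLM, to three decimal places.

28.045

KL = (-5, -5, 1),  KM = (0, 4, 7)
i: (-5)·7 - 1·4 = -35 - 4 = -39
j: 1·0 - (-5)·7 = 0 - (-35) = 35
k: (-5)·4 - (-5)·0 = -20 - 0 = -20
KL × KM = (-39, 35, -20)
|KL × KM| = √3146 ≈ 56.0892
area = ½ · 56.0892 ≈ 28.045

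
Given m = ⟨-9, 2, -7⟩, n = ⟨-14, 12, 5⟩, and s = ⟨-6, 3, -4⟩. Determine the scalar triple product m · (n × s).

n × s:
i: 12·(-4) - 5·3 = -48 - 15 = -63
j: 5·(-6) - (-14)·(-4) = -30 - 56 = -86
k: (-14)·3 - 12·(-6) = -42 - (-72) = 30
n × s = (-63, -86, 30)
m · (n × s) = (-9)·(-63) + 2·(-86) + (-7)·30 = 567 - 172 - 210 = 185

185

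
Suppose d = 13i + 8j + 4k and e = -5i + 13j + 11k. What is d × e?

i: 8·11 - 4·13 = 88 - 52 = 36
j: 4·(-5) - 13·11 = -20 - 143 = -163
k: 13·13 - 8·(-5) = 169 - (-40) = 209
d × e = (36, -163, 209)

(36, -163, 209)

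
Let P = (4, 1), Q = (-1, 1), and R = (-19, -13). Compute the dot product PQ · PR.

115

PQ = Q − P = (-5, 0)
PR = R − P = (-23, -14)
PQ · PR = (-5)·(-23) + 0·(-14) = 115 + 0 = 115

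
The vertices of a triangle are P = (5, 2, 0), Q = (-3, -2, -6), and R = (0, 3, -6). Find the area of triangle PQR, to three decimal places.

PQ = (-8, -4, -6),  PR = (-5, 1, -6)
i: (-4)·(-6) - (-6)·1 = 24 - (-6) = 30
j: (-6)·(-5) - (-8)·(-6) = 30 - 48 = -18
k: (-8)·1 - (-4)·(-5) = -8 - 20 = -28
PQ × PR = (30, -18, -28)
|PQ × PR| = √2008 ≈ 44.8107
area = ½ · 44.8107 ≈ 22.405

22.405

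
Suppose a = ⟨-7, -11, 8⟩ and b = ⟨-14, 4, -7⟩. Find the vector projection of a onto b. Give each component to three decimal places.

(0.107, -0.031, 0.054)

a · b = (-7)·(-14) + (-11)·4 + 8·(-7) = 98 - 44 - 56 = -2
|b|² = 196 + 16 + 49 = 261
proj_b a = (-2/261) · (-14, 4, -7) ≈ (0.107, -0.031, 0.054)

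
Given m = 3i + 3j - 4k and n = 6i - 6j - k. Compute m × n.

(-27, -21, -36)

i: 3·(-1) - (-4)·(-6) = -3 - 24 = -27
j: (-4)·6 - 3·(-1) = -24 - (-3) = -21
k: 3·(-6) - 3·6 = -18 - 18 = -36
m × n = (-27, -21, -36)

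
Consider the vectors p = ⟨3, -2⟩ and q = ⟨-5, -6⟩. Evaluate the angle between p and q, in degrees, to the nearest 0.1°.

96.1

p · q = 3·(-5) + (-2)·(-6) = -15 + 12 = -3
|p|² = 9 + 4 = 13,  |p| = √13 ≈ 3.605551
|q|² = 25 + 36 = 61,  |q| = √61 ≈ 7.810250
cos θ = -3 / (3.605551 · 7.810250) ≈ -0.10653
θ = arccos(-0.10653) ≈ 96.1°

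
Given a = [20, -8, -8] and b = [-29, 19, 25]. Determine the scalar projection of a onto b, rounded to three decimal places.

-21.805

a · b = 20·(-29) + (-8)·19 + (-8)·25 = -580 - 152 - 200 = -932
|b| = √(841 + 361 + 625) = √1827 ≈ 42.7434
comp_b a = -932 / √1827 ≈ -21.805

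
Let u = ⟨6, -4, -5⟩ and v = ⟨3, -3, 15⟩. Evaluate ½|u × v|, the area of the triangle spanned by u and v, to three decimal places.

64.587

i: (-4)·15 - (-5)·(-3) = -60 - 15 = -75
j: (-5)·3 - 6·15 = -15 - 90 = -105
k: 6·(-3) - (-4)·3 = -18 - (-12) = -6
u × v = (-75, -105, -6)
|u × v| = √((-75)² + (-105)² + (-6)²) = √16686 ≈ 129.1743
area = ½ · 129.1743 ≈ 64.587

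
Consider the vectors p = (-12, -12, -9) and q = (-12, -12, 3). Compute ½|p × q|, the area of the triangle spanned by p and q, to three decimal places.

i: (-12)·3 - (-9)·(-12) = -36 - 108 = -144
j: (-9)·(-12) - (-12)·3 = 108 - (-36) = 144
k: (-12)·(-12) - (-12)·(-12) = 144 - 144 = 0
p × q = (-144, 144, 0)
|p × q| = √((-144)² + 144² + 0²) = √41472 ≈ 203.6468
area = ½ · 203.6468 ≈ 101.823

101.823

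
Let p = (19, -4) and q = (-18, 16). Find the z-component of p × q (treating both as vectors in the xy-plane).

19·16 - (-4)·(-18) = 304 - 72 = 232

232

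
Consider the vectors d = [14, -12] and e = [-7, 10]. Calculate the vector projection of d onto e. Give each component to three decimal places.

d · e = 14·(-7) + (-12)·10 = -98 - 120 = -218
|e|² = 49 + 100 = 149
proj_e d = (-218/149) · (-7, 10) ≈ (10.242, -14.631)

(10.242, -14.631)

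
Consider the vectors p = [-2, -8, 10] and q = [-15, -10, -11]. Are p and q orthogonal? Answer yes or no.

p · q = (-2)·(-15) + (-8)·(-10) + 10·(-11) = 30 + 80 - 110 = 0
Zero, so the vectors are orthogonal.

yes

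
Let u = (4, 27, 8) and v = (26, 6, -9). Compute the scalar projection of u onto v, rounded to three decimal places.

6.889

u · v = 4·26 + 27·6 + 8·(-9) = 104 + 162 - 72 = 194
|v| = √(676 + 36 + 81) = √793 ≈ 28.1603
comp_v u = 194 / √793 ≈ 6.889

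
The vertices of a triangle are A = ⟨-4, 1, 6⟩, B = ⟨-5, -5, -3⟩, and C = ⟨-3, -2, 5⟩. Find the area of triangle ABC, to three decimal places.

12.470

AB = (-1, -6, -9),  AC = (1, -3, -1)
i: (-6)·(-1) - (-9)·(-3) = 6 - 27 = -21
j: (-9)·1 - (-1)·(-1) = -9 - 1 = -10
k: (-1)·(-3) - (-6)·1 = 3 - (-6) = 9
AB × AC = (-21, -10, 9)
|AB × AC| = √622 ≈ 24.9399
area = ½ · 24.9399 ≈ 12.470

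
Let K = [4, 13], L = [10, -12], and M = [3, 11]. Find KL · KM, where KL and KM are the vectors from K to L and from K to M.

44

KL = L − K = (6, -25)
KM = M − K = (-1, -2)
KL · KM = 6·(-1) + (-25)·(-2) = -6 + 50 = 44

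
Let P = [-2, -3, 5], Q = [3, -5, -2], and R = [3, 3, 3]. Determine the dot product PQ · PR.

27

PQ = Q − P = (5, -2, -7)
PR = R − P = (5, 6, -2)
PQ · PR = 5·5 + (-2)·6 + (-7)·(-2) = 25 - 12 + 14 = 27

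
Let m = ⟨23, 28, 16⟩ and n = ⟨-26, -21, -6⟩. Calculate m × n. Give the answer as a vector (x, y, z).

i: 28·(-6) - 16·(-21) = -168 - (-336) = 168
j: 16·(-26) - 23·(-6) = -416 - (-138) = -278
k: 23·(-21) - 28·(-26) = -483 - (-728) = 245
m × n = (168, -278, 245)

(168, -278, 245)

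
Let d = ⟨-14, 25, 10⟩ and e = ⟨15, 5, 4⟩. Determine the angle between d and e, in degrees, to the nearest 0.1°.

95.2

d · e = (-14)·15 + 25·5 + 10·4 = -210 + 125 + 40 = -45
|d|² = 196 + 625 + 100 = 921,  |d| = √921 ≈ 30.347982
|e|² = 225 + 25 + 16 = 266,  |e| = √266 ≈ 16.309506
cos θ = -45 / (30.347982 · 16.309506) ≈ -0.09092
θ = arccos(-0.09092) ≈ 95.2°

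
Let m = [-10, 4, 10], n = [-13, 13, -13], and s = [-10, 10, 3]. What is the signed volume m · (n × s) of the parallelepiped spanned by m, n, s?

-1014

n × s:
i: 13·3 - (-13)·10 = 39 - (-130) = 169
j: (-13)·(-10) - (-13)·3 = 130 - (-39) = 169
k: (-13)·10 - 13·(-10) = -130 - (-130) = 0
n × s = (169, 169, 0)
m · (n × s) = (-10)·169 + 4·169 + 10·0 = -1690 + 676 + 0 = -1014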